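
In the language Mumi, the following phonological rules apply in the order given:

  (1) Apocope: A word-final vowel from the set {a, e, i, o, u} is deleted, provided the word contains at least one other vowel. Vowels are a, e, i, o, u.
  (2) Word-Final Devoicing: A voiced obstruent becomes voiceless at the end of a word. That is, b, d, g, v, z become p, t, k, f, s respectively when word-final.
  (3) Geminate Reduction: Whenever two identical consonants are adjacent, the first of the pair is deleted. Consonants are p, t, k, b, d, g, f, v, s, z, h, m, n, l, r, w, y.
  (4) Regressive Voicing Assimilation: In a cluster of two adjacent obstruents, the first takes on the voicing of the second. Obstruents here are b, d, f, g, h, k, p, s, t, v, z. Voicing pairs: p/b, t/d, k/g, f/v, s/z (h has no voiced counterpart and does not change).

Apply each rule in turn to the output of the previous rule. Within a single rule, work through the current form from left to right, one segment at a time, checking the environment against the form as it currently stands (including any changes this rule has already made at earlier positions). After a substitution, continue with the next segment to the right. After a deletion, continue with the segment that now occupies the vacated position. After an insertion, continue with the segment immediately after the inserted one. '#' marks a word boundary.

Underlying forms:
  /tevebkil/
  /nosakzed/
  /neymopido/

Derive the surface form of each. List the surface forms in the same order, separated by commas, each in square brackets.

/tevebkil/:
  (1) Apocope: no change — [tevebkil]
  (2) Word-Final Devoicing: no change — [tevebkil]
  (3) Geminate Reduction: no change — [tevebkil]
  (4) Regressive Voicing Assimilation: [tevebkil] → [tevepkil]
/nosakzed/:
  (1) Apocope: no change — [nosakzed]
  (2) Word-Final Devoicing: [nosakzed] → [nosakzet]
  (3) Geminate Reduction: no change — [nosakzet]
  (4) Regressive Voicing Assimilation: [nosakzet] → [nosagzet]
/neymopido/:
  (1) Apocope: [neymopido] → [neymopid]
  (2) Word-Final Devoicing: [neymopid] → [neymopit]
  (3) Geminate Reduction: no change — [neymopit]
  (4) Regressive Voicing Assimilation: no change — [neymopit]

[tevepkil], [nosagzet], [neymopit]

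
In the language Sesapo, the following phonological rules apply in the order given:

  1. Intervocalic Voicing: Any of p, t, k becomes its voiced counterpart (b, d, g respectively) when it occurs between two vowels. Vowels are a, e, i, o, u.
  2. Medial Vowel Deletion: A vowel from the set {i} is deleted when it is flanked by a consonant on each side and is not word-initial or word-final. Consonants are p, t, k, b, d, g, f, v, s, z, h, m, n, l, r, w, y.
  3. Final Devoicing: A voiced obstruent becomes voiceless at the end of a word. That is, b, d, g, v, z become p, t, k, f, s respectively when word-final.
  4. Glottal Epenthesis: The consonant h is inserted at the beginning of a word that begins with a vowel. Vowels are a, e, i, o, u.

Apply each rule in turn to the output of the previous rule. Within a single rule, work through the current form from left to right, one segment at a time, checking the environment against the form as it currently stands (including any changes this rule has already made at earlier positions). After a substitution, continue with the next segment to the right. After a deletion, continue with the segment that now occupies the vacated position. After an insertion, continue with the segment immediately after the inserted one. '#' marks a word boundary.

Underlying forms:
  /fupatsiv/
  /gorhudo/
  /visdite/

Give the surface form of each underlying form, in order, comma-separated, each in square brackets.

[fubatsf], [gorhudo], [vsdde]

/fupatsiv/:
  1 Intervocalic Voicing: [fupatsiv] → [fubatsiv]
  2 Medial Vowel Deletion: [fubatsiv] → [fubatsv]
  3 Final Devoicing: [fubatsv] → [fubatsf]
  4 Glottal Epenthesis: no change — [fubatsf]
/gorhudo/:
  1 Intervocalic Voicing: no change — [gorhudo]
  2 Medial Vowel Deletion: no change — [gorhudo]
  3 Final Devoicing: no change — [gorhudo]
  4 Glottal Epenthesis: no change — [gorhudo]
/visdite/:
  1 Intervocalic Voicing: [visdite] → [visdide]
  2 Medial Vowel Deletion: [visdide] → [vsdde]
  3 Final Devoicing: no change — [vsdde]
  4 Glottal Epenthesis: no change — [vsdde]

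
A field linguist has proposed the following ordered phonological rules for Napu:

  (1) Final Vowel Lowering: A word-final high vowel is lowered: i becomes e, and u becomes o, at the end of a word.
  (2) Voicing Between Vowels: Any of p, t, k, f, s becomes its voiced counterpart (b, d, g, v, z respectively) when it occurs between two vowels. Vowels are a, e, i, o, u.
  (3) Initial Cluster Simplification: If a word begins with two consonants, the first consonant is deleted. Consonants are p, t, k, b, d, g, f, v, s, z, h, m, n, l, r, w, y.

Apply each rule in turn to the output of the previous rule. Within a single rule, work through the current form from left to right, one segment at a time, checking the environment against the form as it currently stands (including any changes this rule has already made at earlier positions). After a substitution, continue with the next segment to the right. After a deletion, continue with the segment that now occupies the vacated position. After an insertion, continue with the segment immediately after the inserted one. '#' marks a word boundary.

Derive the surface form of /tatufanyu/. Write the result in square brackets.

(1) Final Vowel Lowering: [tatufanyu] → [tatufanyo]
(2) Voicing Between Vowels: [tatufanyo] → [taduvanyo]
(3) Initial Cluster Simplification: no change — [taduvanyo]

[taduvanyo]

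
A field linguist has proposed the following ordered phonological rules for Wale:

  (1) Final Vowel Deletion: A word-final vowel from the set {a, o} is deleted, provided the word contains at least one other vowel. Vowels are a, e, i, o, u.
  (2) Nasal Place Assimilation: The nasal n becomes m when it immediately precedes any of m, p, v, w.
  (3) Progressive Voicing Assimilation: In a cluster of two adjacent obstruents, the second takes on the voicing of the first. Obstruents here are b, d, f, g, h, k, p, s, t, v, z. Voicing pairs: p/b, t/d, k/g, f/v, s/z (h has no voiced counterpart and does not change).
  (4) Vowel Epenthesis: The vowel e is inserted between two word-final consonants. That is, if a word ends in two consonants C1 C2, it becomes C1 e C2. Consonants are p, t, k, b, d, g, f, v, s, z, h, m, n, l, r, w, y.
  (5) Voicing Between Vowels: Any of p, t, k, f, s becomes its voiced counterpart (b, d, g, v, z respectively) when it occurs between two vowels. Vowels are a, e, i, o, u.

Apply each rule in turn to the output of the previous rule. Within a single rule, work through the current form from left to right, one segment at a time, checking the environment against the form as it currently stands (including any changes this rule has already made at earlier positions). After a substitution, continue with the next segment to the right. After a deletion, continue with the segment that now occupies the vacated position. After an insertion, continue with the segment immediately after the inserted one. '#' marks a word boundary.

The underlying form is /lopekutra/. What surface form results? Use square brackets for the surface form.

[lobeguder]

(1) Final Vowel Deletion: [lopekutra] → [lopekutr]
(2) Nasal Place Assimilation: no change — [lopekutr]
(3) Progressive Voicing Assimilation: no change — [lopekutr]
(4) Vowel Epenthesis: [lopekutr] → [lopekuter]
(5) Voicing Between Vowels: [lopekuter] → [lobeguder]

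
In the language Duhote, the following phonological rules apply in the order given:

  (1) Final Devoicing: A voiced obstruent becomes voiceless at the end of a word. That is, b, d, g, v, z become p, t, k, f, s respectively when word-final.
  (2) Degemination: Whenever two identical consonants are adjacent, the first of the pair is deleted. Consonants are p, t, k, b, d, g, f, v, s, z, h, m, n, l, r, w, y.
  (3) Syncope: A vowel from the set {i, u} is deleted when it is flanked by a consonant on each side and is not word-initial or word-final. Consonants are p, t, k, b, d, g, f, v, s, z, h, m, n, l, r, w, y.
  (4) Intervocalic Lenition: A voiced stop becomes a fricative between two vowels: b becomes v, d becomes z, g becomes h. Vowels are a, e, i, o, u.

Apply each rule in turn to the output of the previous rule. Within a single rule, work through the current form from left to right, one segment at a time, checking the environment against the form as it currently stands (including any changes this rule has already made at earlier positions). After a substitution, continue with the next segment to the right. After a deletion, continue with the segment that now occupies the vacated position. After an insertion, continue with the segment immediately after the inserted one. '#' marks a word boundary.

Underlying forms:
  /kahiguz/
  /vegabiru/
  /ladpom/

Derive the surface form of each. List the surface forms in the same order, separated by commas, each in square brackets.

/kahiguz/:
  (1) Final Devoicing: [kahiguz] → [kahigus]
  (2) Degemination: no change — [kahigus]
  (3) Syncope: [kahigus] → [kahgs]
  (4) Intervocalic Lenition: no change — [kahgs]
/vegabiru/:
  (1) Final Devoicing: no change — [vegabiru]
  (2) Degemination: no change — [vegabiru]
  (3) Syncope: [vegabiru] → [vegabru]
  (4) Intervocalic Lenition: [vegabru] → [vehabru]
/ladpom/:
  (1) Final Devoicing: no change — [ladpom]
  (2) Degemination: no change — [ladpom]
  (3) Syncope: no change — [ladpom]
  (4) Intervocalic Lenition: no change — [ladpom]

[kahgs], [vehabru], [ladpom]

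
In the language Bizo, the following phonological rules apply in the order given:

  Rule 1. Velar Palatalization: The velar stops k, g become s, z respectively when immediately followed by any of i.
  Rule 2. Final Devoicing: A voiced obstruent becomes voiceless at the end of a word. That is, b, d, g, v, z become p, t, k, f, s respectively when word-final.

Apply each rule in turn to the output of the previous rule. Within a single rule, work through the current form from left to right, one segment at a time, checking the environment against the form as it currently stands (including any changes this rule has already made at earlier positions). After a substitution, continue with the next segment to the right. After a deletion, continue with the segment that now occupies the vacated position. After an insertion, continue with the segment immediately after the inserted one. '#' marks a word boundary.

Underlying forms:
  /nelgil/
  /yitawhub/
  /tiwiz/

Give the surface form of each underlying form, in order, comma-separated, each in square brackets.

[nelzil], [yitawhup], [tiwis]

/nelgil/:
  Rule 1 Velar Palatalization: [nelgil] → [nelzil]
  Rule 2 Final Devoicing: no change — [nelzil]
/yitawhub/:
  Rule 1 Velar Palatalization: no change — [yitawhub]
  Rule 2 Final Devoicing: [yitawhub] → [yitawhup]
/tiwiz/:
  Rule 1 Velar Palatalization: no change — [tiwiz]
  Rule 2 Final Devoicing: [tiwiz] → [tiwis]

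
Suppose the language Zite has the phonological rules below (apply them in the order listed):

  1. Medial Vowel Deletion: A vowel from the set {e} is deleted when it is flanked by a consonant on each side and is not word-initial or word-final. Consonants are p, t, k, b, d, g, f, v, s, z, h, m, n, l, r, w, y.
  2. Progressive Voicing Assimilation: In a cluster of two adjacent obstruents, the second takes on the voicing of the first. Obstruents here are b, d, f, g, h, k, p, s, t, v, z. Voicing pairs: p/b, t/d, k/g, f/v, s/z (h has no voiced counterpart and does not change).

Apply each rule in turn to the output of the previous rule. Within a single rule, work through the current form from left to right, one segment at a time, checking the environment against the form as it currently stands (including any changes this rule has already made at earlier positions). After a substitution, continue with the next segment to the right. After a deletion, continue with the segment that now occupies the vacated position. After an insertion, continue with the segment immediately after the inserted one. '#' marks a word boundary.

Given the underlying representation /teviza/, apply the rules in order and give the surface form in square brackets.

[tfiza]

1 Medial Vowel Deletion: [teviza] → [tviza]
2 Progressive Voicing Assimilation: [tviza] → [tfiza]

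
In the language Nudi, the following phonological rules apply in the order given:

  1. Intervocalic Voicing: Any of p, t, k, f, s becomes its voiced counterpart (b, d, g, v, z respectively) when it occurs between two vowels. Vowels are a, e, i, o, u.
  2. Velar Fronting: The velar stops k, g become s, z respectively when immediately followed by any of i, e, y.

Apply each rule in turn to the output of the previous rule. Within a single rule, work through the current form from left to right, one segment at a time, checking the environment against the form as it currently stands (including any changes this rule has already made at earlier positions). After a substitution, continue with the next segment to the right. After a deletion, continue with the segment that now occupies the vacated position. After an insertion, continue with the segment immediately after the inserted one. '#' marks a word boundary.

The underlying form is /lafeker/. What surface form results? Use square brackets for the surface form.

1 Intervocalic Voicing: [lafeker] → [laveger]
2 Velar Fronting: [laveger] → [lavezer]

[lavezer]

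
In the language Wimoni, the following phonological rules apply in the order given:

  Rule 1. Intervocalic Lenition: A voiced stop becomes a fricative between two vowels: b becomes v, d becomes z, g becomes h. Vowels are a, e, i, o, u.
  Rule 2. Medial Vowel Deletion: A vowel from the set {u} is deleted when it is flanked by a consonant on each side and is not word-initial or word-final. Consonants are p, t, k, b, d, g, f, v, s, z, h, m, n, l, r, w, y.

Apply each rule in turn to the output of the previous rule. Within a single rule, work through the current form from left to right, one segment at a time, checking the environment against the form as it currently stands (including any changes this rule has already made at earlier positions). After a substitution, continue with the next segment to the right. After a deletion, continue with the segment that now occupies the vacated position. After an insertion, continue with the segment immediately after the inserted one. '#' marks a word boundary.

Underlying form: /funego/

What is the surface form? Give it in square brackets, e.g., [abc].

[fneho]

Rule 1 Intervocalic Lenition: [funego] → [funeho]
Rule 2 Medial Vowel Deletion: [funeho] → [fneho]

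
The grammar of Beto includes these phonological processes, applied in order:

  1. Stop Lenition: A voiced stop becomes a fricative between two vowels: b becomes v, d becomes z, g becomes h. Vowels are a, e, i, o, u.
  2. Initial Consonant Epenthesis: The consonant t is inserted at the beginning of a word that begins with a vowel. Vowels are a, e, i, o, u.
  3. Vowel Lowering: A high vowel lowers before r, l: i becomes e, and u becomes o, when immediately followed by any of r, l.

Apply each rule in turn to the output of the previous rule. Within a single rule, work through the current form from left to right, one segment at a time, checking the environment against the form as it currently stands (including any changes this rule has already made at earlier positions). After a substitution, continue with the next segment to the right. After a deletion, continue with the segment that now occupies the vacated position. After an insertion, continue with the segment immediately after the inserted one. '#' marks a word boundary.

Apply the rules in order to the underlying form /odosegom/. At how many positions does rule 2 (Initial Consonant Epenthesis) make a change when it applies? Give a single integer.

1

1 Stop Lenition: [odosegom] → [ozosehom]
2 Initial Consonant Epenthesis: [ozosehom] → [tozosehom]
3 Vowel Lowering: no change — [tozosehom]
Rule 2 changed 1 position(s).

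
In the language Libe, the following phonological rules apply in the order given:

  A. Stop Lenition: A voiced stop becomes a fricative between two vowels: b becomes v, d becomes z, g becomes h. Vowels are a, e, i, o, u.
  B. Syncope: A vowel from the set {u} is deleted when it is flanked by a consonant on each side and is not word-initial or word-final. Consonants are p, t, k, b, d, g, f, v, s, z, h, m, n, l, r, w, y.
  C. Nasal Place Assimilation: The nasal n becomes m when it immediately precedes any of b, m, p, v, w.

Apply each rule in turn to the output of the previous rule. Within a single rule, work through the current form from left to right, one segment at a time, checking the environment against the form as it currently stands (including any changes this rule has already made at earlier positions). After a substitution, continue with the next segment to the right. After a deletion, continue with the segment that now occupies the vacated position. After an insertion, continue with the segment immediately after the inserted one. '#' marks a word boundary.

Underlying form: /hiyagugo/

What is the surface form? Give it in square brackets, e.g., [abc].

[hiyahho]

A Stop Lenition: [hiyagugo] → [hiyahuho]
B Syncope: [hiyahuho] → [hiyahho]
C Nasal Place Assimilation: no change — [hiyahho]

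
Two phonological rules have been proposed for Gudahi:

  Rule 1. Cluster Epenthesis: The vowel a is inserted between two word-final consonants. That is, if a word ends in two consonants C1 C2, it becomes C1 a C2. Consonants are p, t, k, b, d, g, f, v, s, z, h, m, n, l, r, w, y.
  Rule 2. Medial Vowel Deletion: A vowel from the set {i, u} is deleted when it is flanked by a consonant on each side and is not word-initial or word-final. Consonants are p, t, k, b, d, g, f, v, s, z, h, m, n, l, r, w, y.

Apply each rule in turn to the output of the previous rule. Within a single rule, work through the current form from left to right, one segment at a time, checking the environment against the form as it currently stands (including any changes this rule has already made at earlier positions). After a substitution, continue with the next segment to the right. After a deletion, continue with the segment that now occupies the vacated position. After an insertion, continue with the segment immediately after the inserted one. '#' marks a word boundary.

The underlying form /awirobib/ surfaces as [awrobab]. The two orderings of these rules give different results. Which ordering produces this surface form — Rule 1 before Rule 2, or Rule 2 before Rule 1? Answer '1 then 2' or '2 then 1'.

2 then 1

Order 1 then 2:
  1 Cluster Epenthesis: no change — [awirobib]
  2 Medial Vowel Deletion: [awirobib] → [awrobb]
  result: [awrobb]
Order 2 then 1:
  2 Medial Vowel Deletion: [awirobib] → [awrobb]
  1 Cluster Epenthesis: [awrobb] → [awrobab]
  result: [awrobab]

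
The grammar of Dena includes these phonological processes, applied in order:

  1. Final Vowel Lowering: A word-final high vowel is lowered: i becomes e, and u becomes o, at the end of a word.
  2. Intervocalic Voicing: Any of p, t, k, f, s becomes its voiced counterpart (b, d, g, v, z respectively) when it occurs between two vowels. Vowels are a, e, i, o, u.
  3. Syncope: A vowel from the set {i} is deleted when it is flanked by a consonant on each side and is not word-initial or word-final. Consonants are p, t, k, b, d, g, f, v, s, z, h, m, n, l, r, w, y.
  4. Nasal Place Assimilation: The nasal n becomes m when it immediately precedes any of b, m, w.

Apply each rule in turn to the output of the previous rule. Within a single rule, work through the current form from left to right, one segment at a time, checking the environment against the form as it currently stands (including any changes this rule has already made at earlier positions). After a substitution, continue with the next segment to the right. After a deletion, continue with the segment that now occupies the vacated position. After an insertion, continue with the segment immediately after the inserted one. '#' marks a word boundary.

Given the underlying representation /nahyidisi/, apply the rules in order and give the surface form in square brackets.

1 Final Vowel Lowering: [nahyidisi] → [nahyidise]
2 Intervocalic Voicing: [nahyidise] → [nahyidize]
3 Syncope: [nahyidize] → [nahydze]
4 Nasal Place Assimilation: no change — [nahydze]

[nahydze]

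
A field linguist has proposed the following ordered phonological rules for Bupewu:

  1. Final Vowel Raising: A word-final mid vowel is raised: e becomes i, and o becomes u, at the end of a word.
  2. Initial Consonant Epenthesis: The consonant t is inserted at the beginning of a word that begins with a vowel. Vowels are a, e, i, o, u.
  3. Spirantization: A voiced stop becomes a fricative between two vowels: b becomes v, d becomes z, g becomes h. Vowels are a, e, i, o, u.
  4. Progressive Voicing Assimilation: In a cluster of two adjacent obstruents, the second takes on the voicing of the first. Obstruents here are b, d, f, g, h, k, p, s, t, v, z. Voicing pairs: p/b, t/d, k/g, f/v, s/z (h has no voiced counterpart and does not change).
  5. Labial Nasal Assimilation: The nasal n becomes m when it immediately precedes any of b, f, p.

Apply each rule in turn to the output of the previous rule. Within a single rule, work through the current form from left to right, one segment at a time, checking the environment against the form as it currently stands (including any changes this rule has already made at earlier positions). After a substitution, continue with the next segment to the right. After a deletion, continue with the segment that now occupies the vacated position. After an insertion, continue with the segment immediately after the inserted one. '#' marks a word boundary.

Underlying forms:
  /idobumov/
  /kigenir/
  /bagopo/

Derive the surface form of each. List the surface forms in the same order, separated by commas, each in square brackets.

[tizovumov], [kihenir], [bahopu]

/idobumov/:
  1 Final Vowel Raising: no change — [idobumov]
  2 Initial Consonant Epenthesis: [idobumov] → [tidobumov]
  3 Spirantization: [tidobumov] → [tizovumov]
  4 Progressive Voicing Assimilation: no change — [tizovumov]
  5 Labial Nasal Assimilation: no change — [tizovumov]
/kigenir/:
  1 Final Vowel Raising: no change — [kigenir]
  2 Initial Consonant Epenthesis: no change — [kigenir]
  3 Spirantization: [kigenir] → [kihenir]
  4 Progressive Voicing Assimilation: no change — [kihenir]
  5 Labial Nasal Assimilation: no change — [kihenir]
/bagopo/:
  1 Final Vowel Raising: [bagopo] → [bagopu]
  2 Initial Consonant Epenthesis: no change — [bagopu]
  3 Spirantization: [bagopu] → [bahopu]
  4 Progressive Voicing Assimilation: no change — [bahopu]
  5 Labial Nasal Assimilation: no change — [bahopu]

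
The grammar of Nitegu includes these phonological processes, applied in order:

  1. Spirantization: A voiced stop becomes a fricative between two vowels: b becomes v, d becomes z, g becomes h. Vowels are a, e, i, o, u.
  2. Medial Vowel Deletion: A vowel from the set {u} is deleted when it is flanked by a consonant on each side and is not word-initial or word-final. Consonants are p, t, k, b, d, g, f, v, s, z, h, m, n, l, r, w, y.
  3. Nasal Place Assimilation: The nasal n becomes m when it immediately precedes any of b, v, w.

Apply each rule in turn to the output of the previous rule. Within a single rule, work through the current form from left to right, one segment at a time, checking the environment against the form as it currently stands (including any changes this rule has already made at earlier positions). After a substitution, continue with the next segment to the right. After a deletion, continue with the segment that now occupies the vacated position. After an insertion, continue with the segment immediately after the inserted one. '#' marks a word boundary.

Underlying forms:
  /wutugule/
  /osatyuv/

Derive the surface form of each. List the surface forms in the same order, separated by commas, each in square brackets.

/wutugule/:
  1 Spirantization: [wutugule] → [wutuhule]
  2 Medial Vowel Deletion: [wutuhule] → [wthle]
  3 Nasal Place Assimilation: no change — [wthle]
/osatyuv/:
  1 Spirantization: no change — [osatyuv]
  2 Medial Vowel Deletion: [osatyuv] → [osatyv]
  3 Nasal Place Assimilation: no change — [osatyv]

[wthle], [osatyv]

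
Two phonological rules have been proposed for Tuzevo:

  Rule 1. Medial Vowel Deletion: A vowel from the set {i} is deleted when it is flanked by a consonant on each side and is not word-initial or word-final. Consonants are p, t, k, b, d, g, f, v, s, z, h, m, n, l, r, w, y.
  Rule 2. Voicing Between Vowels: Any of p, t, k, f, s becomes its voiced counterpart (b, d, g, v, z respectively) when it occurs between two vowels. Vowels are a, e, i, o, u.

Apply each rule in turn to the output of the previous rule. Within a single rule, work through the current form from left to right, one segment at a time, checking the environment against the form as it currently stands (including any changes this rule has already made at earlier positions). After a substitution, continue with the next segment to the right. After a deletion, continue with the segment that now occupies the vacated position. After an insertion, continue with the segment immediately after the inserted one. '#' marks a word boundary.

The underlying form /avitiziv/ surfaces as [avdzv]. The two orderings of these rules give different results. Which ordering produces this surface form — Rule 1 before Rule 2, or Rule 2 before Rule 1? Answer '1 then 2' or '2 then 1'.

Order 1 then 2:
  1 Medial Vowel Deletion: [avitiziv] → [avtzv]
  2 Voicing Between Vowels: no change — [avtzv]
  result: [avtzv]
Order 2 then 1:
  2 Voicing Between Vowels: [avitiziv] → [avidiziv]
  1 Medial Vowel Deletion: [avidiziv] → [avdzv]
  result: [avdzv]

2 then 1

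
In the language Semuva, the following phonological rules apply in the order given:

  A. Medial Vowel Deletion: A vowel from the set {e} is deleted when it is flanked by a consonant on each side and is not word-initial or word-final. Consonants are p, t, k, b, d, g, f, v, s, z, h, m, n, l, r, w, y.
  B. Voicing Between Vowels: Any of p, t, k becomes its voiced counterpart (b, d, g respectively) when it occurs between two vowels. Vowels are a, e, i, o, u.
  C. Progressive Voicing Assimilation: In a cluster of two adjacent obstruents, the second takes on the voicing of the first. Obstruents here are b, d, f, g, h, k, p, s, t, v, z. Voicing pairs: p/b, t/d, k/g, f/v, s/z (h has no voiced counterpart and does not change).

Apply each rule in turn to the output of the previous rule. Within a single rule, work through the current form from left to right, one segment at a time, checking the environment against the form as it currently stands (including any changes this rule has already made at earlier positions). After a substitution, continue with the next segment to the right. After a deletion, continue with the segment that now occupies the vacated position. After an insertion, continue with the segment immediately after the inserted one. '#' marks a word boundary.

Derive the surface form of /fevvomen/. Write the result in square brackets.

[fffomn]

A Medial Vowel Deletion: [fevvomen] → [fvvomn]
B Voicing Between Vowels: no change — [fvvomn]
C Progressive Voicing Assimilation: [fvvomn] → [fffomn]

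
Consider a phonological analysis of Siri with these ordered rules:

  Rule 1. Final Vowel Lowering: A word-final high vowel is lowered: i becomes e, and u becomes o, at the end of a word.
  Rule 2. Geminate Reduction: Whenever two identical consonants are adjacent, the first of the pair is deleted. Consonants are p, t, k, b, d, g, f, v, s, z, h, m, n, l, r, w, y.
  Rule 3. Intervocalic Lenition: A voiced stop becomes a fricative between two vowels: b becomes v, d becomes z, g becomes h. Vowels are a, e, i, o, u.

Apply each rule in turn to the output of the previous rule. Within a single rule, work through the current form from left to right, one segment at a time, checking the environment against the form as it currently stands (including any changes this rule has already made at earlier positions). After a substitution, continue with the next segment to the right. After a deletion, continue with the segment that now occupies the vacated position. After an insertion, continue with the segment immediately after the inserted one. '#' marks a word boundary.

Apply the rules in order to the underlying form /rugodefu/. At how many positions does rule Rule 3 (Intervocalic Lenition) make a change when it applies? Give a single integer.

2

Rule 1 Final Vowel Lowering: [rugodefu] → [rugodefo]
Rule 2 Geminate Reduction: no change — [rugodefo]
Rule 3 Intervocalic Lenition: [rugodefo] → [ruhozefo]
Rule Rule 3 changed 2 position(s).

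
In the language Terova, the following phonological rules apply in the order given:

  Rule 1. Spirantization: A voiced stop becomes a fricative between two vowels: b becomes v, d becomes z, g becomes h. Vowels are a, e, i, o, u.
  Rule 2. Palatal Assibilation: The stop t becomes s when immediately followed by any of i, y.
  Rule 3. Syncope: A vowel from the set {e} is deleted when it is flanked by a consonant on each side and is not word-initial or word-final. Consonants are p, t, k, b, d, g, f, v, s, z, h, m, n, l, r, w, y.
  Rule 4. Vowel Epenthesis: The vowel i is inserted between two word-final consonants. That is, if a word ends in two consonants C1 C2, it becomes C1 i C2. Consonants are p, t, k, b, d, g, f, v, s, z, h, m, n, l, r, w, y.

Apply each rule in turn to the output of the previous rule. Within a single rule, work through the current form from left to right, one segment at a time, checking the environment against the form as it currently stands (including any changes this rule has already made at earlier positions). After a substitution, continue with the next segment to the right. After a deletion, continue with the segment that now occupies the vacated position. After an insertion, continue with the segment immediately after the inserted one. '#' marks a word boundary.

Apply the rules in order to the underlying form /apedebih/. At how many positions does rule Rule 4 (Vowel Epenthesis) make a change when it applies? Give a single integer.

0

Rule 1 Spirantization: [apedebih] → [apezevih]
Rule 2 Palatal Assibilation: no change — [apezevih]
Rule 3 Syncope: [apezevih] → [apzvih]
Rule 4 Vowel Epenthesis: no change — [apzvih]
Rule Rule 4 changed 0 position(s).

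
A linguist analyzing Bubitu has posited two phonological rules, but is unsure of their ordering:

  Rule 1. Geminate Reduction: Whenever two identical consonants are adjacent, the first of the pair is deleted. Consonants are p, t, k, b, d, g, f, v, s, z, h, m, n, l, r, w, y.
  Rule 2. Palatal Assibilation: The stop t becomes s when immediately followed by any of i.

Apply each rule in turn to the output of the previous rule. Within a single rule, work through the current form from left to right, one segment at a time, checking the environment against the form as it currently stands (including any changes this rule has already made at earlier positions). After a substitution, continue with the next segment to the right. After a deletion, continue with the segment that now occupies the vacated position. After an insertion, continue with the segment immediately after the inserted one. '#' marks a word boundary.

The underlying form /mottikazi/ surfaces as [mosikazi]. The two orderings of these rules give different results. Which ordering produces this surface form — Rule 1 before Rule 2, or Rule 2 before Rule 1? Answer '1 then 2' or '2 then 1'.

1 then 2

Order 1 then 2:
  1 Geminate Reduction: [mottikazi] → [motikazi]
  2 Palatal Assibilation: [motikazi] → [mosikazi]
  result: [mosikazi]
Order 2 then 1:
  2 Palatal Assibilation: [mottikazi] → [motsikazi]
  1 Geminate Reduction: no change — [motsikazi]
  result: [motsikazi]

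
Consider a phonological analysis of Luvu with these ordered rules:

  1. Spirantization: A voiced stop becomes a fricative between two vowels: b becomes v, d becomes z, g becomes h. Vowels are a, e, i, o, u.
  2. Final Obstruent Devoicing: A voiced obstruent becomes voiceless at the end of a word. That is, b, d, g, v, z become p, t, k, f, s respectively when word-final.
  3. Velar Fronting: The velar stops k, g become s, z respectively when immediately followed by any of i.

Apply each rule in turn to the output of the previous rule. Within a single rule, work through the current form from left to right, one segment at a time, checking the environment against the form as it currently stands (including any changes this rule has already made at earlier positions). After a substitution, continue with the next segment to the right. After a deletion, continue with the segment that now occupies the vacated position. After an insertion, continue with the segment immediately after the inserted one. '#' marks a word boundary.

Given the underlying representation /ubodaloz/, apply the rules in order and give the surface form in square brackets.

1 Spirantization: [ubodaloz] → [uvozaloz]
2 Final Obstruent Devoicing: [uvozaloz] → [uvozalos]
3 Velar Fronting: no change — [uvozalos]

[uvozalos]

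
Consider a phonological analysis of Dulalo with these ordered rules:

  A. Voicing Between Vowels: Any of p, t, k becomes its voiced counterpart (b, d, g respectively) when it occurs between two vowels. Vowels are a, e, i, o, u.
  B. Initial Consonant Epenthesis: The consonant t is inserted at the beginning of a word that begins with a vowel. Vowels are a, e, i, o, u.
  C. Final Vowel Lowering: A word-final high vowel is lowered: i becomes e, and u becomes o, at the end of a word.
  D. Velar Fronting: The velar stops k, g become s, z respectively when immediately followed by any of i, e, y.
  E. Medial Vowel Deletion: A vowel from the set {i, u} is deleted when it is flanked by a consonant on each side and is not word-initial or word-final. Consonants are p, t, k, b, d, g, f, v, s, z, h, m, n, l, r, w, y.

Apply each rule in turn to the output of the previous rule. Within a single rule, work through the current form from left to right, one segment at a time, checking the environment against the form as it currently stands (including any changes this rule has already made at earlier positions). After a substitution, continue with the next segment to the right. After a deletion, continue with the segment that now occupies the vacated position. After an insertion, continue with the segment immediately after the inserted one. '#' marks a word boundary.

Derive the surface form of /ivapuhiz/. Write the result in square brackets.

A Voicing Between Vowels: [ivapuhiz] → [ivabuhiz]
B Initial Consonant Epenthesis: [ivabuhiz] → [tivabuhiz]
C Final Vowel Lowering: no change — [tivabuhiz]
D Velar Fronting: no change — [tivabuhiz]
E Medial Vowel Deletion: [tivabuhiz] → [tvabhz]

[tvabhz]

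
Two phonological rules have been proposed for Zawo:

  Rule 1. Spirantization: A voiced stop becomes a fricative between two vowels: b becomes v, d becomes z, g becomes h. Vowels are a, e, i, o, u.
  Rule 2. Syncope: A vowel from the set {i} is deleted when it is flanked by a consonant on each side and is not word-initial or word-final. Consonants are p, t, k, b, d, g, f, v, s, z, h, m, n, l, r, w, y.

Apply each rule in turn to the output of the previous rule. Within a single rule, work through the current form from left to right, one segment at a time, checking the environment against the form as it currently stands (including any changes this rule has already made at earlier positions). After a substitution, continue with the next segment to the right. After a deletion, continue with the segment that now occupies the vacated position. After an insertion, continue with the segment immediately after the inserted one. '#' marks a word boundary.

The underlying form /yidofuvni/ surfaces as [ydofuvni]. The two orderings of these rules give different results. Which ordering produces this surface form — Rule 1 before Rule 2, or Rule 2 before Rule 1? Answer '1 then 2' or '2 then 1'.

2 then 1

Order 1 then 2:
  1 Spirantization: [yidofuvni] → [yizofuvni]
  2 Syncope: [yizofuvni] → [yzofuvni]
  result: [yzofuvni]
Order 2 then 1:
  2 Syncope: [yidofuvni] → [ydofuvni]
  1 Spirantization: no change — [ydofuvni]
  result: [ydofuvni]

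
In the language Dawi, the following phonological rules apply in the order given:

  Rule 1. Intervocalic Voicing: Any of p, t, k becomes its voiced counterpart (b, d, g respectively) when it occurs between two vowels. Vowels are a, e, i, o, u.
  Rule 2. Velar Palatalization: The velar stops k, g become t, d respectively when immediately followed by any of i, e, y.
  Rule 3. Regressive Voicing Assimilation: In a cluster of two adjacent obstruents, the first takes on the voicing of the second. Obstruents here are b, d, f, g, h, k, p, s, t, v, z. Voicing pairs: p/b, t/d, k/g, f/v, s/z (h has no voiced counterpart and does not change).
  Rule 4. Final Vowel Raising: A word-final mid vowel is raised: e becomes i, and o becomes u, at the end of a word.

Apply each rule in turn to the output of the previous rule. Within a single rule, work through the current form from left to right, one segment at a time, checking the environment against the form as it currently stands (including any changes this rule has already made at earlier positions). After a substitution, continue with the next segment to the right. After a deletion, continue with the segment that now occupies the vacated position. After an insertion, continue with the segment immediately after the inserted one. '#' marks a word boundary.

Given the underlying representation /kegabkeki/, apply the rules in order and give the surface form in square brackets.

Rule 1 Intervocalic Voicing: [kegabkeki] → [kegabkegi]
Rule 2 Velar Palatalization: [kegabkegi] → [tegabtedi]
Rule 3 Regressive Voicing Assimilation: [tegabtedi] → [tegaptedi]
Rule 4 Final Vowel Raising: no change — [tegaptedi]

[tegaptedi]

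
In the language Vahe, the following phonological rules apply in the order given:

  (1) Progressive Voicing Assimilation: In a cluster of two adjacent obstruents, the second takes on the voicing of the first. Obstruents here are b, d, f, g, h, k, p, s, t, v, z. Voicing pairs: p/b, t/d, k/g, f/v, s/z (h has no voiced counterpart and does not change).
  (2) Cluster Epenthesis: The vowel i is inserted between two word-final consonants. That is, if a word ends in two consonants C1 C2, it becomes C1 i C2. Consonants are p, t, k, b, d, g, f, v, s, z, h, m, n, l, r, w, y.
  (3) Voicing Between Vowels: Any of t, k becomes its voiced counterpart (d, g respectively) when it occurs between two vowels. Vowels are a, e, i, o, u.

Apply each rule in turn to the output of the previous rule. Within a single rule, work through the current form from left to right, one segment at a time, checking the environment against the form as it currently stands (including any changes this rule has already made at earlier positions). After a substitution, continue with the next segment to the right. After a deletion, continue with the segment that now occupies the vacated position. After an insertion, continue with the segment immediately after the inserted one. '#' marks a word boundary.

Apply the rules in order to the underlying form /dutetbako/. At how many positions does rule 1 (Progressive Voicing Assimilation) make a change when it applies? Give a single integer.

(1) Progressive Voicing Assimilation: [dutetbako] → [dutetpako]
(2) Cluster Epenthesis: no change — [dutetpako]
(3) Voicing Between Vowels: [dutetpako] → [dudetpago]
Rule 1 changed 1 position(s).

1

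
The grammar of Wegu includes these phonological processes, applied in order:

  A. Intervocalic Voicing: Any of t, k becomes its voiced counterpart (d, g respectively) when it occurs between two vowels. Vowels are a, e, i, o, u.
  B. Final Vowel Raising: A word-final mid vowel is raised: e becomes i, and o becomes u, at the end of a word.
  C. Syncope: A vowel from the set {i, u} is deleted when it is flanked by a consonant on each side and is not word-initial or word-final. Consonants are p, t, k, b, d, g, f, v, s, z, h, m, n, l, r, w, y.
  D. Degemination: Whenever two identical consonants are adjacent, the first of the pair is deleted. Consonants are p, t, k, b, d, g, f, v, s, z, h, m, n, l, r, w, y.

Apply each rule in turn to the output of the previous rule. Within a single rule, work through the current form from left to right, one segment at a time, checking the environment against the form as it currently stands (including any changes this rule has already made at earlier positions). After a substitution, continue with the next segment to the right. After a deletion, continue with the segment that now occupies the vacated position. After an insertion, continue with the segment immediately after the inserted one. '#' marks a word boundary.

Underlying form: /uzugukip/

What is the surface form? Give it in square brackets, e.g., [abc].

[uzgp]

A Intervocalic Voicing: [uzugukip] → [uzugugip]
B Final Vowel Raising: no change — [uzugugip]
C Syncope: [uzugugip] → [uzggp]
D Degemination: [uzggp] → [uzgp]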